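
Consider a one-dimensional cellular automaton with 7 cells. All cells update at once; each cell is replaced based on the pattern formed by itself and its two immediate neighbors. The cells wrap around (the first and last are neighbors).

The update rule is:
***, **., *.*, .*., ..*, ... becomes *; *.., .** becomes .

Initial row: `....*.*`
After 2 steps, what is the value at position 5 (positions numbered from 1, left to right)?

*

.******
*.*****
position 5 holds *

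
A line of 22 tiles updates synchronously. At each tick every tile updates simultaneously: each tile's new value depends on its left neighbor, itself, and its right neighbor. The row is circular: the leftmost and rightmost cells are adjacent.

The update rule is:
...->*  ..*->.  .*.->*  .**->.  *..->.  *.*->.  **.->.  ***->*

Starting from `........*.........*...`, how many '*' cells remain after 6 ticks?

10

*******.*.*******.*.**
******..*..*****..*..*
*****...*...***...*...
.***..*.*.*..*..*.*.*.
..*...*.*.*..*..*.*.*.
*.*.*.*.*.*..*..*.*.*.
count of *: 10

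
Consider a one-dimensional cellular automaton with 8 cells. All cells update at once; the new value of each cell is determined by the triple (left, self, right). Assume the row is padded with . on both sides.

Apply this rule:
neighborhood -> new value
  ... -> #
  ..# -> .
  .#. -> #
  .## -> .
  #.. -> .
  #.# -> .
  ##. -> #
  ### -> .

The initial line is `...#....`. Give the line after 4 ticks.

.#.#.#.#

##.#.###
.#.#...#
.#.#.#.#
.#.#.#.#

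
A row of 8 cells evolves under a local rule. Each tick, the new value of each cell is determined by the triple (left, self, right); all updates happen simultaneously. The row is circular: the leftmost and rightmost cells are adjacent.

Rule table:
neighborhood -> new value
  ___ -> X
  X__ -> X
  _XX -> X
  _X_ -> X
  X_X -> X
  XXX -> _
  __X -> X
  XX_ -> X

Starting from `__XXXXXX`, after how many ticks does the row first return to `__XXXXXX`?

2

XXX____X
__XXXXXX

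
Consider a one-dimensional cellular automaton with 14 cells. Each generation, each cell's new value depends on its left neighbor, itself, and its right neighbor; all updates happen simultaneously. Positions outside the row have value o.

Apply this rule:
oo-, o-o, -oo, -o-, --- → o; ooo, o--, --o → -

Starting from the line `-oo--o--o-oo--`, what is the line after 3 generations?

--o--o--o--o--

ooo--o--oooo--
--o--o--o--o--
--o--o--o--o--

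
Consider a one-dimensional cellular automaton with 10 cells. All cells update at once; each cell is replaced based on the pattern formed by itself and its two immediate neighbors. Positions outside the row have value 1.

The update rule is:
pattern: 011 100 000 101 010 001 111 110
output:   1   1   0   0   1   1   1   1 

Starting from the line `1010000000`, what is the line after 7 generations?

1011000001
1011100011
1011110111
1011110111  (fixed point — unchanged through generation 7)

1011110111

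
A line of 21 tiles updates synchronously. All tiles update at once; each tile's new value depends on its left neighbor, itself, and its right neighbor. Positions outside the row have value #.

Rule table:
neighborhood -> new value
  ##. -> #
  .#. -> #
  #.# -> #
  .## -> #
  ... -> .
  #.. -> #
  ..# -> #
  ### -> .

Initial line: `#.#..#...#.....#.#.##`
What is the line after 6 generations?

##..##.####..####...#

#######.###...######.
......###.##.##....##
#....##.########..##.
##..#####......######
.####...##....##.....
##..##.####..####...#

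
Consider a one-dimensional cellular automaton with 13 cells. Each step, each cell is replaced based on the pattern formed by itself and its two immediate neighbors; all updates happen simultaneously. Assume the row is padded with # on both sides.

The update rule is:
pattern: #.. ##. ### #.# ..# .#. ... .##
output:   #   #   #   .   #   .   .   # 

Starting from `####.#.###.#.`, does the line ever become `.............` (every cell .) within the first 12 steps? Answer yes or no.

no

####...###...
#####.#####.#
#####.#####.#  (fixed point — unchanged through step 12)
step 12 is #####.#####.#, still not uniform .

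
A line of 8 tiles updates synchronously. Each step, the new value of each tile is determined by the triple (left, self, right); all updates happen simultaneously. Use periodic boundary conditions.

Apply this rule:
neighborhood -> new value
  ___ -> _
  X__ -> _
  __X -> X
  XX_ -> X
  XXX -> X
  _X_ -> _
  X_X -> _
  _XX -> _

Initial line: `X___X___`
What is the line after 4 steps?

___X___X
__X___X_
_X___X__
X___X___

X___X___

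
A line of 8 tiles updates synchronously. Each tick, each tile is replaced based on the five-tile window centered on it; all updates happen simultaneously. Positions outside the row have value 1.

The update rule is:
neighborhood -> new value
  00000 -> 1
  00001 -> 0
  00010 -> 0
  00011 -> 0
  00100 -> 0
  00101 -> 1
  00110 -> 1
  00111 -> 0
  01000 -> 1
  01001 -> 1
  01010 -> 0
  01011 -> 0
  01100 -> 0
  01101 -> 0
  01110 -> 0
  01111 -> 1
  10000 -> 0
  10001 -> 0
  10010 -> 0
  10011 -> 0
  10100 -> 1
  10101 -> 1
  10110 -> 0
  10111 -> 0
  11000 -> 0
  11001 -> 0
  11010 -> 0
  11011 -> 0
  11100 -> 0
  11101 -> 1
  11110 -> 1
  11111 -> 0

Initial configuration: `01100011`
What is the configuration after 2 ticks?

00111000

00000001
00111000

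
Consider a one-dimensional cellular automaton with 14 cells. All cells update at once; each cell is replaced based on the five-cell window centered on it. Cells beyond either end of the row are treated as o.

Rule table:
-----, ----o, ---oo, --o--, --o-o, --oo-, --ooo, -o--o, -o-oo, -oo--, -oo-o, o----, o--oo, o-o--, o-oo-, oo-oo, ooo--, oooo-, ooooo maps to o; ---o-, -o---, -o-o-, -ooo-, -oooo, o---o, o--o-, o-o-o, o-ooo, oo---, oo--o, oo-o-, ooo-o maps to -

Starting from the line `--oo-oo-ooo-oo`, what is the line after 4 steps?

-ooooooo---o--
o--ooooo---ooo
o-oo-ooo--oo-o
-oooo--o-oooo-

-oooo--o-oooo-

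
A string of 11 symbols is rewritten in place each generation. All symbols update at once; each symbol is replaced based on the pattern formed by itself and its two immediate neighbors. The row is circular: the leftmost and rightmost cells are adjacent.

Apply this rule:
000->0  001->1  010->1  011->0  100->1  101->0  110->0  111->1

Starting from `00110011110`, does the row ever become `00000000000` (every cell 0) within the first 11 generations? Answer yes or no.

no

01001101101
01110000001
00101000011
11101100100
01000011111
01100101110
10011100101
01101011100
10001001010
11011111010
00001110010
generation 11 is 00001110010, still not uniform 0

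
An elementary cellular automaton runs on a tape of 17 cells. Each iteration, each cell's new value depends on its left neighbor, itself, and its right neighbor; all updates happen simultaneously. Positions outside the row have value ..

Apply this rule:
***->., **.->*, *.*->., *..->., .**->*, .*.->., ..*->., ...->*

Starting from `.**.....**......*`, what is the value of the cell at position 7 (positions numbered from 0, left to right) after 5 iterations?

iteration 1: .**.***.**.****..
iteration 2: .**.*.*.**.*..*.*
iteration 3: .**.....**.......
iteration 4: .**.***.**.******
iteration 5: .**.*.*.**.*....*
position 7 holds .

.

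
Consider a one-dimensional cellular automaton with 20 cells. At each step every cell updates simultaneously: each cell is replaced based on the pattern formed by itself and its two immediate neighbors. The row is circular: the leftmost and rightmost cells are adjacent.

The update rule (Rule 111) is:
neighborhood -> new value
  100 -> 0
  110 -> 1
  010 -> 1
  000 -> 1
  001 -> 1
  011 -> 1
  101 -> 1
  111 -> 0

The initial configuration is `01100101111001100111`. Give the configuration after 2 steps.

11101111001011101101
00111001011110111111

00111001011110111111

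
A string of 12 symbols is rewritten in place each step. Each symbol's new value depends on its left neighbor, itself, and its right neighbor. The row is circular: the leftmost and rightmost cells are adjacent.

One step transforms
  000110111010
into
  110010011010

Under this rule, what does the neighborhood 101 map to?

0

At position 5 the neighborhood is 101; the next row has 0 there.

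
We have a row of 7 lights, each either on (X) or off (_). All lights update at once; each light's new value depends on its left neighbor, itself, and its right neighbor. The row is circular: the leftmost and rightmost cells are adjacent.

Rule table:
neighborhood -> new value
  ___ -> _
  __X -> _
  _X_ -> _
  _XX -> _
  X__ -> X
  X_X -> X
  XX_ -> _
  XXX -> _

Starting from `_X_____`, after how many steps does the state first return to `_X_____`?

__X____
___X___
____X__
_____X_
______X
X______
_X_____

7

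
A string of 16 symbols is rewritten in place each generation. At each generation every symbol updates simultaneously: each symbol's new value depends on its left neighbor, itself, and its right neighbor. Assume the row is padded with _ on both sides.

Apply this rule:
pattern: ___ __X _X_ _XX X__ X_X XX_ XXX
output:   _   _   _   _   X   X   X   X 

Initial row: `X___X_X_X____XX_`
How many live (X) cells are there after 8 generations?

3

generation 1: _X___X_X_X____XX
generation 2: __X___X_X_X____X
generation 3: ___X___X_X_X____
generation 4: ____X___X_X_X___
generation 5: _____X___X_X_X__
generation 6: ______X___X_X_X_
generation 7: _______X___X_X_X
generation 8: ________X___X_X_
count of X: 3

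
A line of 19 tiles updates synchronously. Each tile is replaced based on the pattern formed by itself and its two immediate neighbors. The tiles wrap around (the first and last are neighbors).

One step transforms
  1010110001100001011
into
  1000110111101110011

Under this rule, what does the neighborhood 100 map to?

0

At position 6 the neighborhood is 100; the next row has 0 there.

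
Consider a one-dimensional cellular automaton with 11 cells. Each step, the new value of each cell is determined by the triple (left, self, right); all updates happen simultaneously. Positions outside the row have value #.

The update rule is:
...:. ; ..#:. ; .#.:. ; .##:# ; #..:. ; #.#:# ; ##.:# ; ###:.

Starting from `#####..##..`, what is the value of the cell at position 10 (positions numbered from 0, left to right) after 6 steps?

....#..##..
.......##..
.......##..  (fixed point — unchanged through step 6)
position 10 holds .

.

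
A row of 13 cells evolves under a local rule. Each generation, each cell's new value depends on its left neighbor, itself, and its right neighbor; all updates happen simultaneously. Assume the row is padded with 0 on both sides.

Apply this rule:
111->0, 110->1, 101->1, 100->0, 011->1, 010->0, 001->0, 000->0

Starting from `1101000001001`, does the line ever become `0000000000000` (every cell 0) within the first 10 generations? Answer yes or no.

1110000000000
1010000000000
0100000000000
0000000000000
all cells are 0 at generation 4

yes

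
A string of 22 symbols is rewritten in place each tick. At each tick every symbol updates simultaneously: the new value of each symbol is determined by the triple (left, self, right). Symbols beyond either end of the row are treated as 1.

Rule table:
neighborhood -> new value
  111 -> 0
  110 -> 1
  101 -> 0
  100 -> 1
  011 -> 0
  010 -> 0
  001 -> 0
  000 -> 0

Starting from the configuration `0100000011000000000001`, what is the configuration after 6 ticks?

0010000001100000000000
1001000000110000000000
1100100000011000000000
0110010000001100000000
0011001000000110000000
1001100100000011000000

1001100100000011000000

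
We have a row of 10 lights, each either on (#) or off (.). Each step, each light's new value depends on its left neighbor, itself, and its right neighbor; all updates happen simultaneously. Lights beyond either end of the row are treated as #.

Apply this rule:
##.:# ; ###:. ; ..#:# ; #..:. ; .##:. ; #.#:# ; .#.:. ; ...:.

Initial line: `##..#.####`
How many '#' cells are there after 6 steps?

.#.#.#....
#.#.#....#
##.#....#.
.##....#.#
#.#...#.#.
##...#.#.#
count of #: 5

5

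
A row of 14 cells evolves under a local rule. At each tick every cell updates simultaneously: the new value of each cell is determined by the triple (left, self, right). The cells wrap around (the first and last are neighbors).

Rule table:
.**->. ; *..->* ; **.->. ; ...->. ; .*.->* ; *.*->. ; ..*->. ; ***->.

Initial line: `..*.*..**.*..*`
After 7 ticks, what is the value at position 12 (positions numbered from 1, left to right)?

tick 1: *.*.**....**.*
tick 2: ..*...*.......
tick 3: ..**..**......
tick 4: ....*...*.....
tick 5: ....**..**....
tick 6: ......*...*...
tick 7: ......**..**..
position 12 holds *

*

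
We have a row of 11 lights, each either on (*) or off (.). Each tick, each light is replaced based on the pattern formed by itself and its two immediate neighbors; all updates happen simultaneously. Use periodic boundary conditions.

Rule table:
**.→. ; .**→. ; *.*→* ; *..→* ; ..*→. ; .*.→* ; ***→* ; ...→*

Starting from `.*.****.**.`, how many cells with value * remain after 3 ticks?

.**.**.*..*
*..*..***.*
.*.**..*.*.
count of *: 5

5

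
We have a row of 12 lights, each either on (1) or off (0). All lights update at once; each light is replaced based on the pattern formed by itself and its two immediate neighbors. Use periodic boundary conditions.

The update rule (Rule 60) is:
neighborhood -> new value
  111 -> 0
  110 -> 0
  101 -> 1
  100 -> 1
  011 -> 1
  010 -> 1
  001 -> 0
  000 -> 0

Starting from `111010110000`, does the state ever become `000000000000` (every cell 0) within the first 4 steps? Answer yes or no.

100111101000
110100011100
101110010010
111001011011
step 4 is 111001011011, still not uniform 0

no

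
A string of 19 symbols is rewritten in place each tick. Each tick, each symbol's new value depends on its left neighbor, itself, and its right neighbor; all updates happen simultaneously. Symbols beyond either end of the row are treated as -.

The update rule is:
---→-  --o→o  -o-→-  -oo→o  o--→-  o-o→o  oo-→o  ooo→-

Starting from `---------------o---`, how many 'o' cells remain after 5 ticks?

1

tick 1: --------------o----
tick 2: -------------o-----
tick 3: ------------o------
tick 4: -----------o-------
tick 5: ----------o--------
count of o: 1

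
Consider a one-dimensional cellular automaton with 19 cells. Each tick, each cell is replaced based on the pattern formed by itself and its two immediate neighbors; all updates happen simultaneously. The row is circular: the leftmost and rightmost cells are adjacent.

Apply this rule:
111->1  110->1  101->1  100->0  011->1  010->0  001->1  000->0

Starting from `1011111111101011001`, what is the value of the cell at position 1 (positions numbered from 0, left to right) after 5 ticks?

tick 1: 1111111111110111011
tick 2: 1111111111111111111
tick 3: 1111111111111111111  (fixed point — unchanged through tick 5)
position 1 holds 1

1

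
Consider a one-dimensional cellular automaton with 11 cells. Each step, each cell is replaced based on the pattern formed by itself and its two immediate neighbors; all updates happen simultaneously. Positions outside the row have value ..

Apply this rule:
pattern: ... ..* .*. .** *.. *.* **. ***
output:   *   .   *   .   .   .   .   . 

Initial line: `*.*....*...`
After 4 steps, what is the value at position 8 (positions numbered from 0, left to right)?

.

*.*.**.*.**
*.*....*...  (repeats step 0; period 2)
step 4: *.*....*...
position 8 holds .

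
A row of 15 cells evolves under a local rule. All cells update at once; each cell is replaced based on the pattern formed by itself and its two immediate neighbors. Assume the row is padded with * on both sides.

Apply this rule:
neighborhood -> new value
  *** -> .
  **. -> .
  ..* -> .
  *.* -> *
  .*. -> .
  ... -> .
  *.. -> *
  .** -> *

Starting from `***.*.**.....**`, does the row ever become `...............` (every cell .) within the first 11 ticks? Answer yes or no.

...*.**.*....*.
*...**.*.*....*
.*..*.*.*.*...*
*.*..*.*.*.*..*
.*.*..*.*.*.*.*
*.*.*..*.*.*.**
.*.*.*..*.*.**.
*.*.*.*..*.**.*
.*.*.*.*..**.**
*.*.*.*.*.*.**.
.*.*.*.*.*.**.*
tick 11 is .*.*.*.*.*.**.*, still not uniform .

no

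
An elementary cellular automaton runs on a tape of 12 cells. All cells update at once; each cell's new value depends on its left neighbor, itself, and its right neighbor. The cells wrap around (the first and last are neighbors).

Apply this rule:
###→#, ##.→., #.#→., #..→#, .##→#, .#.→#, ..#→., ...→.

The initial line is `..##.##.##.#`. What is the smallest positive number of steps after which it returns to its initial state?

2

step 1: #.#..#..#..#
step 2: ..##.##.##.#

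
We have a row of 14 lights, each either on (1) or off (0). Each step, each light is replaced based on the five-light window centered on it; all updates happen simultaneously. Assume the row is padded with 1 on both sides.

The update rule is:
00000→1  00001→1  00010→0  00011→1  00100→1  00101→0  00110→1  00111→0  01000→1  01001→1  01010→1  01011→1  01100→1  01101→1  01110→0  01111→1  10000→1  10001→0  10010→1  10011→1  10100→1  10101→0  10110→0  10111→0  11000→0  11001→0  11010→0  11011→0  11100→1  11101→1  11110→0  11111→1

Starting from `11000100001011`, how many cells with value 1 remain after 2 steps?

7

01000111100101
01101010101010
count of 1: 7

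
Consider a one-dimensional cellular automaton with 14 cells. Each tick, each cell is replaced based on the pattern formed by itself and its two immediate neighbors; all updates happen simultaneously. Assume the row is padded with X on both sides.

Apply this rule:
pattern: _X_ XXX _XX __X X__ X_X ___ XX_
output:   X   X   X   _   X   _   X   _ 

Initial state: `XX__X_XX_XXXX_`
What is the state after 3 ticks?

X_X_X_X__XXX__
__X_X_XX_XX_X_
X_X_X_X__X__X_

X_X_X_X__X__X_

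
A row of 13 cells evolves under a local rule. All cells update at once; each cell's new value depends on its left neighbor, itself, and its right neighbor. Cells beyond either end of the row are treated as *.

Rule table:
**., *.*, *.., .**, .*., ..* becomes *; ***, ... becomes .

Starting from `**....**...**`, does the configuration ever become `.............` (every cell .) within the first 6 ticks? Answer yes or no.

.**..****.**.
******..*****
.....****....
*...**..**..*
**.**********
.***.........
tick 6 is .***........., still not uniform .

no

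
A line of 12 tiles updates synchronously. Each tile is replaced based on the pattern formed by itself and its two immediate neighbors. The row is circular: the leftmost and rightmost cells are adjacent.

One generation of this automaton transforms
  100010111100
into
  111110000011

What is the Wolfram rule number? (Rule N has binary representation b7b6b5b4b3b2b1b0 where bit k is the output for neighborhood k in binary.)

23

position 7: 111 → 0  (bit 7 = 0)
position 9: 110 → 0  (bit 6 = 0)
position 5: 101 → 0  (bit 5 = 0)
position 1: 100 → 1  (bit 4 = 1)
position 6: 011 → 0  (bit 3 = 0)
position 0: 010 → 1  (bit 2 = 1)
position 3: 001 → 1  (bit 1 = 1)
position 2: 000 → 1  (bit 0 = 1)
bits b7..b0 = 00010111 = 23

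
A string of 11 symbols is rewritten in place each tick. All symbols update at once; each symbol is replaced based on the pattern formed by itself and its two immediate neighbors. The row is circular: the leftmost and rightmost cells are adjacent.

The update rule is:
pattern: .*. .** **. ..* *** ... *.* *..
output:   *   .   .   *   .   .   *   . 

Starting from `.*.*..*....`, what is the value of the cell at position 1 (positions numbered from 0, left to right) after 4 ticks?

.

****.**....
....*.....*
...**....**
..*.....*..
position 1 holds .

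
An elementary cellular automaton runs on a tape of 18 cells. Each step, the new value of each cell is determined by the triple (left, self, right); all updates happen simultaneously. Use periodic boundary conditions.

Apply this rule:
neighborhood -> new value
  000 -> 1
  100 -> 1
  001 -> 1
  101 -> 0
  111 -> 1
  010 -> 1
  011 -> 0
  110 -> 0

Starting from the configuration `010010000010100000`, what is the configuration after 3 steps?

step 1: 111111111110111111
step 2: 111111111100011111
step 3: 111111111011101111

111111111011101111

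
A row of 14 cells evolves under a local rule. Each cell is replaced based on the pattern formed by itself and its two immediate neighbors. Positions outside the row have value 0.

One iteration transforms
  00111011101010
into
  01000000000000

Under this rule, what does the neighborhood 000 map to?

At position 0 the neighborhood is 000; the next row has 0 there.

0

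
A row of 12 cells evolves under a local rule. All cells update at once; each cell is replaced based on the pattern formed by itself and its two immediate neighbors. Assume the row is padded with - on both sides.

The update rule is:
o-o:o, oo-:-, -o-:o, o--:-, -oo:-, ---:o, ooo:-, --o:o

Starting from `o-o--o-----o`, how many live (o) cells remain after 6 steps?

ooo-oo-ooooo
---o--o-----
oooo-oo-oooo
----o--o----
ooooo-oo-ooo
-----o--o---
count of o: 2

2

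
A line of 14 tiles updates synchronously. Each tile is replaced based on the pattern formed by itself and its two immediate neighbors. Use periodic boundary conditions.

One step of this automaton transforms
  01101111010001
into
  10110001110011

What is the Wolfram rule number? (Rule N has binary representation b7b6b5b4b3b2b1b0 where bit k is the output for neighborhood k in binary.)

102

position 5: 111 → 0  (bit 7 = 0)
position 2: 110 → 1  (bit 6 = 1)
position 0: 101 → 1  (bit 5 = 1)
position 10: 100 → 0  (bit 4 = 0)
position 1: 011 → 0  (bit 3 = 0)
position 9: 010 → 1  (bit 2 = 1)
position 12: 001 → 1  (bit 1 = 1)
position 11: 000 → 0  (bit 0 = 0)
bits b7..b0 = 01100110 = 102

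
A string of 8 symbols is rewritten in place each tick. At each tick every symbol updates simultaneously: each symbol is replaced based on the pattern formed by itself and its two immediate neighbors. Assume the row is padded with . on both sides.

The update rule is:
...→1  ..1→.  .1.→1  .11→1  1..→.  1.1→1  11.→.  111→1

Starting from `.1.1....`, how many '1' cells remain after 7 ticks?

4

tick 1: .111.111
tick 2: .11.111.
tick 3: .1.111..
tick 4: .1111..1
tick 5: .111...1
tick 6: .11..1.1
tick 7: .1...111
count of 1: 4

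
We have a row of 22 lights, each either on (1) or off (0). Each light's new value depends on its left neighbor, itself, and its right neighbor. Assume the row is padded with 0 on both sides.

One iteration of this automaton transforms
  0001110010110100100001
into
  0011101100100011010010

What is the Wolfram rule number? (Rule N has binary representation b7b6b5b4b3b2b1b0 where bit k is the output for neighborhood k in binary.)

154

position 4: 111 → 1  (bit 7 = 1)
position 5: 110 → 0  (bit 6 = 0)
position 9: 101 → 0  (bit 5 = 0)
position 6: 100 → 1  (bit 4 = 1)
position 3: 011 → 1  (bit 3 = 1)
position 8: 010 → 0  (bit 2 = 0)
position 2: 001 → 1  (bit 1 = 1)
position 0: 000 → 0  (bit 0 = 0)
bits b7..b0 = 10011010 = 154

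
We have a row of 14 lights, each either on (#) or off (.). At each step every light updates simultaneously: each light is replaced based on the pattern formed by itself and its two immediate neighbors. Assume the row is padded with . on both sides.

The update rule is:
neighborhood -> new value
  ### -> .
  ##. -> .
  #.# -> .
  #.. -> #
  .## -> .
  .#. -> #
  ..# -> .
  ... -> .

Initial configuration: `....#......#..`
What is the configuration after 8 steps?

....##.....##.
......#......#
......##.....#
........#....#
........##...#
..........#..#
..........##.#
.............#

.............#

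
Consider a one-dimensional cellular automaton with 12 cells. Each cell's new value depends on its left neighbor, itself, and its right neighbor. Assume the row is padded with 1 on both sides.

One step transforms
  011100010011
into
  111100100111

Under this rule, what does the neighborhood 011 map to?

At position 1 the neighborhood is 011; the next row has 1 there.

1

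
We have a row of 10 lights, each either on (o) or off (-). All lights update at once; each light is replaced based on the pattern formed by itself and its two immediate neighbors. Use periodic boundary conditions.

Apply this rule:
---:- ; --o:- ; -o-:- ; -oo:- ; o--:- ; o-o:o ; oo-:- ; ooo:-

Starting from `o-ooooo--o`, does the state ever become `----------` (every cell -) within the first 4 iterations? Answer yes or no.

-o--------
----------
all cells are - at iteration 2

yes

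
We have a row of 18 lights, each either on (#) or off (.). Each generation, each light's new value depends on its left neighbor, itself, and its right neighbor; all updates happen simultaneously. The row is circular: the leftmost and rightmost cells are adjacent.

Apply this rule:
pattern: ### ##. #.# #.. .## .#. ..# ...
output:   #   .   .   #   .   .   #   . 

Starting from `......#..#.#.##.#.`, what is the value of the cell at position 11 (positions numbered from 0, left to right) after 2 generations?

.....#.##........#
#...#....#......#.
position 11 holds .

.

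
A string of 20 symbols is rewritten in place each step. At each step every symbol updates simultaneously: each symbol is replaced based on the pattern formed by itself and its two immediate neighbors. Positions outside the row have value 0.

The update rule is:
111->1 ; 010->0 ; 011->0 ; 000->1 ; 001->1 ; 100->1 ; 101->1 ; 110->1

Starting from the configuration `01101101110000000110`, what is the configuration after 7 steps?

10101010110110111111

10110110111111111011
01011011011111111101
10101101101111111110
01010110110111111111
10101011011011111111
01010101101101111111
10101010110110111111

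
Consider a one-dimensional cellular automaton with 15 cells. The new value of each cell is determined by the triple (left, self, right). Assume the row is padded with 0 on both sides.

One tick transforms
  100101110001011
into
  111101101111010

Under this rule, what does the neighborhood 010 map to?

At position 0 the neighborhood is 010; the next row has 1 there.

1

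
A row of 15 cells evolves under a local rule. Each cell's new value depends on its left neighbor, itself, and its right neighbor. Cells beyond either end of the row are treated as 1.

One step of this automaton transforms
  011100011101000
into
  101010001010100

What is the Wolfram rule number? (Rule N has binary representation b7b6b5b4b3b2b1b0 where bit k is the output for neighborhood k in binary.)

176

position 2: 111 → 1  (bit 7 = 1)
position 3: 110 → 0  (bit 6 = 0)
position 0: 101 → 1  (bit 5 = 1)
position 4: 100 → 1  (bit 4 = 1)
position 1: 011 → 0  (bit 3 = 0)
position 11: 010 → 0  (bit 2 = 0)
position 6: 001 → 0  (bit 1 = 0)
position 5: 000 → 0  (bit 0 = 0)
bits b7..b0 = 10110000 = 176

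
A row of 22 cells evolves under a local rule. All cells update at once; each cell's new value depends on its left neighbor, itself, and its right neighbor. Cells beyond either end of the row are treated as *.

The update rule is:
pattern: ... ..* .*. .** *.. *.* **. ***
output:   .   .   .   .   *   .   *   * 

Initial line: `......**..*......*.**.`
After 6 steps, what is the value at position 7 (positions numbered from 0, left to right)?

*......**..*........*.
**......**..*.........
***......**..*........
****......**..*.......
*****......**..*......
******......**..*.....
position 7 holds .

.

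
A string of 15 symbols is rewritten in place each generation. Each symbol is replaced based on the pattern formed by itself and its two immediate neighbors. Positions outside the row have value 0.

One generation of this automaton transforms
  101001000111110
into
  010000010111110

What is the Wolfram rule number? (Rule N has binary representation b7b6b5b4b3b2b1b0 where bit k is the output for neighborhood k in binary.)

233

position 10: 111 → 1  (bit 7 = 1)
position 13: 110 → 1  (bit 6 = 1)
position 1: 101 → 1  (bit 5 = 1)
position 3: 100 → 0  (bit 4 = 0)
position 9: 011 → 1  (bit 3 = 1)
position 0: 010 → 0  (bit 2 = 0)
position 4: 001 → 0  (bit 1 = 0)
position 7: 000 → 1  (bit 0 = 1)
bits b7..b0 = 11101001 = 233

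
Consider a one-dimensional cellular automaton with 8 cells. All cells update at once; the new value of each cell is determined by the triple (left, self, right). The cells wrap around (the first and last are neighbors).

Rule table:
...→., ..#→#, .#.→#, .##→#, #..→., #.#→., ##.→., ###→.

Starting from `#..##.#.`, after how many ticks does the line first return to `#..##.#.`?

8

#.##..#.
#.#..##.
#.#.##..
#.#.#..#
..#.#.##
.##.#.#.
##..#.#.
#..##.#.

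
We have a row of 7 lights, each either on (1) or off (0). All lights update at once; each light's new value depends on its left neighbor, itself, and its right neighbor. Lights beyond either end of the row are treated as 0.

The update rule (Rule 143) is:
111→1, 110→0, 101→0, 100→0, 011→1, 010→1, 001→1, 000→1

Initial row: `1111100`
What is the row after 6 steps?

step 1: 1111001
step 2: 1110011
step 3: 1100110
step 4: 1001100
step 5: 1011001
step 6: 1010011

1010011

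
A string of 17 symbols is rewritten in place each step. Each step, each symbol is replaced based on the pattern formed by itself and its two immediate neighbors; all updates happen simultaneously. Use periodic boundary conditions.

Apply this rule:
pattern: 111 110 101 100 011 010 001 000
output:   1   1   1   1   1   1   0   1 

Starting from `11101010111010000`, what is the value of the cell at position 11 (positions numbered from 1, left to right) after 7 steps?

11111111111111110
11111111111111111
11111111111111111  (fixed point — unchanged through step 7)
position 11 holds 1

1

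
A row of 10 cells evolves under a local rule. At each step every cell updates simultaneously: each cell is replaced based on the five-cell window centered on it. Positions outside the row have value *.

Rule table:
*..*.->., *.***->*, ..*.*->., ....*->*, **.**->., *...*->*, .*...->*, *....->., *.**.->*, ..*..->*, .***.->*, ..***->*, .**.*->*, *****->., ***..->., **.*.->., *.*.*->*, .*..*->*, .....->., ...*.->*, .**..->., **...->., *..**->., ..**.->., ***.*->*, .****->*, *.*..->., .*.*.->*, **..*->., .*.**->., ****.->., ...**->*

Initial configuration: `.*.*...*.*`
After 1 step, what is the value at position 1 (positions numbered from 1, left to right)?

.

step 1: .**.***..*
position 1 holds .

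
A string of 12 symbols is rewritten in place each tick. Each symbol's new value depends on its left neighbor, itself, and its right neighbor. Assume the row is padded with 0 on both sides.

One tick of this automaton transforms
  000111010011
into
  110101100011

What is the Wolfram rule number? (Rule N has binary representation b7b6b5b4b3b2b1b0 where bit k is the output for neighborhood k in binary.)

105

position 4: 111 → 0  (bit 7 = 0)
position 5: 110 → 1  (bit 6 = 1)
position 6: 101 → 1  (bit 5 = 1)
position 8: 100 → 0  (bit 4 = 0)
position 3: 011 → 1  (bit 3 = 1)
position 7: 010 → 0  (bit 2 = 0)
position 2: 001 → 0  (bit 1 = 0)
position 0: 000 → 1  (bit 0 = 1)
bits b7..b0 = 01101001 = 105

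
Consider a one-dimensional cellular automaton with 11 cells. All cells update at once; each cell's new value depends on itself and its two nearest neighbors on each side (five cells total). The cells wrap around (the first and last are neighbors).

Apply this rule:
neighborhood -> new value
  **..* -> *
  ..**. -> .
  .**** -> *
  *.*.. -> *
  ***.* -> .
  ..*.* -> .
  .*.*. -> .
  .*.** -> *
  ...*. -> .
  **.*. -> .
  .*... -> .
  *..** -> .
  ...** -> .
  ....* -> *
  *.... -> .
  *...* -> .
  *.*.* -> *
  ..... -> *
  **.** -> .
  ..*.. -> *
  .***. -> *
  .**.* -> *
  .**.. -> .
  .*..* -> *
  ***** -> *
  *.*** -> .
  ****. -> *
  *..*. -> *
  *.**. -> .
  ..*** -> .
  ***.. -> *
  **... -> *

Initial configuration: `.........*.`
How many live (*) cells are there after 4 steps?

step 1: .*******.*.
step 2: ..*****..**
step 3: *..*****...
step 4: **..*****..
count of *: 7

7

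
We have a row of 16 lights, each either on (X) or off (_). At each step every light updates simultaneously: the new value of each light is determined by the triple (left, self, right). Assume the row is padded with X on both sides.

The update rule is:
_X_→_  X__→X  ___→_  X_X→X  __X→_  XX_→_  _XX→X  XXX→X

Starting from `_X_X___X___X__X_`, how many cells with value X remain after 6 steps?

8

X_X_X___X___X__X
_X_X_X___X___X_X
X_X_X_X___X___XX
_X_X_X_X___X__XX
X_X_X_X_X___X_XX
_X_X_X_X_X___XXX
count of X: 8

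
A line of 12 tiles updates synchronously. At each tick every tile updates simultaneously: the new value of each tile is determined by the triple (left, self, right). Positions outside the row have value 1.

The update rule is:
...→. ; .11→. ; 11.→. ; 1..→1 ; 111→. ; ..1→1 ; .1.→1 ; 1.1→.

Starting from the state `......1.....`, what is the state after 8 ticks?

...1..1.....

1....111...1
.1..1...1.1.
.11111.11.1.
..........1.
1........11.
.1......1...
.11....111.1
...1..1.....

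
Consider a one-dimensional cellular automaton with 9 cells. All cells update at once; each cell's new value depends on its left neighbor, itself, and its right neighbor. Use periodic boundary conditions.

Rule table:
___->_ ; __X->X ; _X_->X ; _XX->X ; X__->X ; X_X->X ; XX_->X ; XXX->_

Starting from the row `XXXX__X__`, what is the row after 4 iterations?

iteration 1: X__XXXXXX
iteration 2: XXXX_____
iteration 3: X__XX___X
iteration 4: XXXXXX_XX

XXXXXX_XX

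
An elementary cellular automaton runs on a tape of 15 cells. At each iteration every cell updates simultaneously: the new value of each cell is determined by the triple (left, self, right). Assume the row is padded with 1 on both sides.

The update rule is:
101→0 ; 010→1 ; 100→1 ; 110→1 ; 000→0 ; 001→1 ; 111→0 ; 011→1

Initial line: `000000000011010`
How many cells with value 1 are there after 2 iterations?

6

100000000111010
110000001101010
count of 1: 6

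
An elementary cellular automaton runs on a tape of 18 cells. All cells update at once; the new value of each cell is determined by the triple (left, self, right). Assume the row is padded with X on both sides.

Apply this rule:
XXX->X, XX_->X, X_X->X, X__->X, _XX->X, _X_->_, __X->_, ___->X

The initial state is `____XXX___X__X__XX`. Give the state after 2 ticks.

XXX_XXXXX__X__X_XX
XXXXXXXXXX__X__XXX

XXXXXXXXXX__X__XXX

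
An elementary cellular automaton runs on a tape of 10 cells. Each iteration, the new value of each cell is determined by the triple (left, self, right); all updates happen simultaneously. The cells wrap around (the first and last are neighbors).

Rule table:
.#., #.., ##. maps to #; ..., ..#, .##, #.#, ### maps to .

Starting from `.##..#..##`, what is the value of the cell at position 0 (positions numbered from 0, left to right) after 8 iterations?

#

..##.##..#
#..#..##.#
##.##..#..
.#..##.##.
.##..#..##  (repeats iteration 0; period 5)
iteration 8: ##.##..#..
position 0 holds #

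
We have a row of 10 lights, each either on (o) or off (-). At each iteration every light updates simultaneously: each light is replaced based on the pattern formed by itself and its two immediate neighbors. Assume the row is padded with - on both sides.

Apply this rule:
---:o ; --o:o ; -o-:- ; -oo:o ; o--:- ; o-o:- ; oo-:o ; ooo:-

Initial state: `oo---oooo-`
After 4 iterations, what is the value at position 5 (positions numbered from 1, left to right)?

o

oo-ooo--o-
oo-o-o-o--
oo-------o
oo-oooooo-
position 5 holds o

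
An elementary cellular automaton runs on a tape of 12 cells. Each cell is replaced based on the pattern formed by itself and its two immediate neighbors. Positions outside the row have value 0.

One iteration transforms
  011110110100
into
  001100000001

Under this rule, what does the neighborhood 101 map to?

0

At position 5 the neighborhood is 101; the next row has 0 there.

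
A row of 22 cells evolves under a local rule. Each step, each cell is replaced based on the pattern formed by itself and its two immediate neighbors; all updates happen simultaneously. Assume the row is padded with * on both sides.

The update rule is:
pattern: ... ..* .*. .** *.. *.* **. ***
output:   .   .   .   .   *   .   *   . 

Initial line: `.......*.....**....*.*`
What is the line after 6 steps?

*.......*.....**......
**.......*.....**.....
.**.......*.....**....
..**.......*.....**...
*..**.......*.....**..
**..**.......*.....**.

**..**.......*.....**.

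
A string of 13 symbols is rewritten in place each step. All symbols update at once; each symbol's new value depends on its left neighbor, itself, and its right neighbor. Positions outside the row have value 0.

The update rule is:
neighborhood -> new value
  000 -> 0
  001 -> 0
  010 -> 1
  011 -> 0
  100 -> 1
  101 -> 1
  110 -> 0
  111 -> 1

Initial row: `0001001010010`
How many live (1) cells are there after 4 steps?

0001101111011
0000010110100
0000011001110
0000000100101
count of 1: 3

3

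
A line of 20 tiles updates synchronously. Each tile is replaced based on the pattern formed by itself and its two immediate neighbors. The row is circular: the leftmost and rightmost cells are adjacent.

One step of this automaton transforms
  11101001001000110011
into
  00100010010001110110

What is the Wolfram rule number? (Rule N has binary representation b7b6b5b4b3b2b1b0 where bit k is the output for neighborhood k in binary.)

74

position 0: 111 → 0  (bit 7 = 0)
position 2: 110 → 1  (bit 6 = 1)
position 3: 101 → 0  (bit 5 = 0)
position 5: 100 → 0  (bit 4 = 0)
position 14: 011 → 1  (bit 3 = 1)
position 4: 010 → 0  (bit 2 = 0)
position 6: 001 → 1  (bit 1 = 1)
position 12: 000 → 0  (bit 0 = 0)
bits b7..b0 = 01001010 = 74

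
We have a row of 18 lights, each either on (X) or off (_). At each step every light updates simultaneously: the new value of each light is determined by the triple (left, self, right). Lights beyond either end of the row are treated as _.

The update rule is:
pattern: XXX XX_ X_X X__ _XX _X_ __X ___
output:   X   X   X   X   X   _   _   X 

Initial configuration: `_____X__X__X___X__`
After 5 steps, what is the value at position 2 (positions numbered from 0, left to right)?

X

XXXX__X__X__XX__XX
XXXXX__X__X_XXX_XX
XXXXXX__X__XXXXXXX
XXXXXXX__X_XXXXXXX
XXXXXXXX__XXXXXXXX
position 2 holds X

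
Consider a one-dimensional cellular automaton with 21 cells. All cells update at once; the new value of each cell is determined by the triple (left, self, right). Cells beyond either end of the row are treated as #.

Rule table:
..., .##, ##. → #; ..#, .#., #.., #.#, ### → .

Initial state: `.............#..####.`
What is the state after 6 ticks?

.###########....#..#.
.#.........#.##......
...#######...##.####.
.#.#.....#.#.##.#..#.
.....###.....##......
.###.#.#.###.##.####.

.###.#.#.###.##.####.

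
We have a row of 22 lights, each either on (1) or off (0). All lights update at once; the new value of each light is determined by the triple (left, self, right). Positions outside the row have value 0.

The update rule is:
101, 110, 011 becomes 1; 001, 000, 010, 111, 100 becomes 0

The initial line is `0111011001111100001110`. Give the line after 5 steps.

step 1: 0101111001000100001010
step 2: 0011001000000000000100
step 3: 0011000000000000000000
step 4: 0011000000000000000000  (fixed point — unchanged through step 5)

0011000000000000000000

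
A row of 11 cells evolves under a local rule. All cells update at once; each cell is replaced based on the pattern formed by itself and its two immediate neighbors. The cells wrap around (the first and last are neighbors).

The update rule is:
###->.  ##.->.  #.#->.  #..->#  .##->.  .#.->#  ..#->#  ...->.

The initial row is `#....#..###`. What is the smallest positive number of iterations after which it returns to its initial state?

11

.#..####...
####....#..
....#..####
#..####....
###....#..#
...#..####.
..####....#
##....#..##
..#..####..
.####....#.
#....#..###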